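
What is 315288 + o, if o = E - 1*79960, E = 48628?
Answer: 283956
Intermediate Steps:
o = -31332 (o = 48628 - 1*79960 = 48628 - 79960 = -31332)
315288 + o = 315288 - 31332 = 283956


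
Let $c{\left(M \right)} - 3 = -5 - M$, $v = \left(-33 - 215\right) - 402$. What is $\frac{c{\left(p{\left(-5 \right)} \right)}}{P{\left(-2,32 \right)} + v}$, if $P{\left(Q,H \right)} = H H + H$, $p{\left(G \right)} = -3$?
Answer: $\frac{1}{406} \approx 0.0024631$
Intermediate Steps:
$v = -650$ ($v = -248 - 402 = -650$)
$P{\left(Q,H \right)} = H + H^{2}$ ($P{\left(Q,H \right)} = H^{2} + H = H + H^{2}$)
$c{\left(M \right)} = -2 - M$ ($c{\left(M \right)} = 3 - \left(5 + M\right) = -2 - M$)
$\frac{c{\left(p{\left(-5 \right)} \right)}}{P{\left(-2,32 \right)} + v} = \frac{-2 - -3}{32 \left(1 + 32\right) - 650} = \frac{-2 + 3}{32 \cdot 33 - 650} = \frac{1}{1056 - 650} \cdot 1 = \frac{1}{406} \cdot 1 = \frac{1}{406}$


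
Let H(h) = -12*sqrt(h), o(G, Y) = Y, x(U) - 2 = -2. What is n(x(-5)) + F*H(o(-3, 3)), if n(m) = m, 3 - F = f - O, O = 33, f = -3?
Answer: -468*sqrt(3) ≈ -810.60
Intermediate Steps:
F = 39 (F = 3 - (-3 - 1*33) = 3 - (-3 - 33) = 3 - 1*(-36) = 3 + 36 = 39)
x(U) = 0 (x(U) = 2 - 2 = 0)
n(x(-5)) + F*H(o(-3, 3)) = 0 + 39*(-12*sqrt(3)) = 0 - 468*sqrt(3) = -468*sqrt(3)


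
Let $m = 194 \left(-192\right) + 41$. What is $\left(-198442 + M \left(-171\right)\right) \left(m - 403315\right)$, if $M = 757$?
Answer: $144442318058$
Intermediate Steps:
$m = -37207$ ($m = -37248 + 41 = -37207$)
$\left(-198442 + M \left(-171\right)\right) \left(m - 403315\right) = \left(-198442 + 757 \left(-171\right)\right) \left(-37207 - 403315\right) = \left(-198442 - 129447\right) \left(-440522\right) = \left(-327889\right) \left(-440522\right) = 144442318058$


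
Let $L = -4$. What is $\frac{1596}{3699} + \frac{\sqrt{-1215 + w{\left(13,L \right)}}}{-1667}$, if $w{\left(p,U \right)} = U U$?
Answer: $\frac{532}{1233} - \frac{i \sqrt{1199}}{1667} \approx 0.43147 - 0.020772 i$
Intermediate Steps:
$w{\left(p,U \right)} = U^{2}$
$\frac{1596}{3699} + \frac{\sqrt{-1215 + w{\left(13,L \right)}}}{-1667} = \frac{1596}{3699} + \frac{\sqrt{-1215 + \left(-4\right)^{2}}}{-1667} = 1596 \cdot \frac{1}{3699} + \sqrt{-1215 + 16} \left(- \frac{1}{1667}\right) = \frac{532}{1233} + \sqrt{-1199} \left(- \frac{1}{1667}\right) = \frac{532}{1233} + i \sqrt{1199} \left(- \frac{1}{1667}\right) = \frac{532}{1233} - \frac{i \sqrt{1199}}{1667}$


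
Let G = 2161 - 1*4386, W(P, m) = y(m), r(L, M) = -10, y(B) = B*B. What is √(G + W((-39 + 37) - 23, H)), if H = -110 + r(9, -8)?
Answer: 5*√487 ≈ 110.34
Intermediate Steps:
y(B) = B²
H = -120 (H = -110 - 10 = -120)
W(P, m) = m²
G = -2225 (G = 2161 - 4386 = -2225)
√(G + W((-39 + 37) - 23, H)) = √(-2225 + (-120)²) = √(-2225 + 14400) = √12175 = 5*√487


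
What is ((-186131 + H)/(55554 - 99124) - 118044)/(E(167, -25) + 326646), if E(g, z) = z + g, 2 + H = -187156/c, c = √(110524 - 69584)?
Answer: -5142990947/14238153160 + 46789*√10235/72863748796300 ≈ -0.36121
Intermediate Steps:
c = 2*√10235 (c = √40940 = 2*√10235 ≈ 202.34)
H = -2 - 93578*√10235/10235 (H = -2 - 187156*√10235/20470 = -2 - 93578*√10235/10235 ≈ -926.97)
E(g, z) = g + z
((-186131 + H)/(55554 - 99124) - 118044)/(E(167, -25) + 326646) = ((-186131 + (-2 - 93578*√10235/10235))/(55554 - 99124) - 118044)/((167 - 25) + 326646) = ((-186133 - 93578*√10235/10235)/(-43570) - 118044)/(142 + 326646) = ((-186133 - 93578*√10235/10235)*(-1/43570) - 118044)/326788 = ((186133/43570 + 46789*√10235/222969475) - 118044)*(1/326788) = (-5142990947/43570 + 46789*√10235/222969475)*(1/326788) = -5142990947/14238153160 + 46789*√10235/72863748796300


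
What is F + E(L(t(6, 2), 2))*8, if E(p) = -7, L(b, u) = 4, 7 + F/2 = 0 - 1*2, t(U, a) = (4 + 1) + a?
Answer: -74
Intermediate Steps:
t(U, a) = 5 + a
F = -18 (F = -14 + 2*(0 - 1*2) = -14 + 2*(0 - 2) = -14 + 2*(-2) = -14 - 4 = -18)
F + E(L(t(6, 2), 2))*8 = -18 - 7*8 = -18 - 56 = -74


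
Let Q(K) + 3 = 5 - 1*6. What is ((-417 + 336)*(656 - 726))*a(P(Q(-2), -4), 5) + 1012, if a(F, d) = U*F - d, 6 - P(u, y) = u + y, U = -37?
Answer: -2964398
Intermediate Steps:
Q(K) = -4 (Q(K) = -3 + (5 - 1*6) = -3 + (5 - 6) = -3 - 1 = -4)
P(u, y) = 6 - u - y (P(u, y) = 6 - (u + y) = 6 + (-u - y) = 6 - u - y)
a(F, d) = -d - 37*F (a(F, d) = -37*F - d = -d - 37*F)
((-417 + 336)*(656 - 726))*a(P(Q(-2), -4), 5) + 1012 = ((-417 + 336)*(656 - 726))*(-1*5 - 37*(6 - 1*(-4) - 1*(-4))) + 1012 = (-81*(-70))*(-5 - 37*(6 + 4 + 4)) + 1012 = 5670*(-5 - 37*14) + 1012 = 5670*(-5 - 518) + 1012 = 5670*(-523) + 1012 = -2965410 + 1012 = -2964398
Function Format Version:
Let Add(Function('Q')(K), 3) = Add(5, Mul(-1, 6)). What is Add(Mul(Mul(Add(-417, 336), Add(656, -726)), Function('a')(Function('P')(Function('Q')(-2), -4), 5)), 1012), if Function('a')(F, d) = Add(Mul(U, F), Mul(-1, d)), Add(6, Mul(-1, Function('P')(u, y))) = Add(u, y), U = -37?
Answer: -2964398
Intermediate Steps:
Function('Q')(K) = -4 (Function('Q')(K) = Add(-3, Add(5, Mul(-1, 6))) = Add(-3, Add(5, -6)) = Add(-3, -1) = -4)
Function('P')(u, y) = Add(6, Mul(-1, u), Mul(-1, y)) (Function('P')(u, y) = Add(6, Mul(-1, Add(u, y))) = Add(6, Add(Mul(-1, u), Mul(-1, y))) = Add(6, Mul(-1, u), Mul(-1, y)))
Function('a')(F, d) = Add(Mul(-1, d), Mul(-37, F)) (Function('a')(F, d) = Add(Mul(-37, F), Mul(-1, d)) = Add(Mul(-1, d), Mul(-37, F)))
Add(Mul(Mul(Add(-417, 336), Add(656, -726)), Function('a')(Function('P')(Function('Q')(-2), -4), 5)), 1012) = Add(Mul(Mul(Add(-417, 336), Add(656, -726)), Add(Mul(-1, 5), Mul(-37, Add(6, Mul(-1, -4), Mul(-1, -4))))), 1012) = Add(Mul(Mul(-81, -70), Add(-5, Mul(-37, Add(6, 4, 4)))), 1012) = Add(Mul(5670, Add(-5, Mul(-37, 14))), 1012) = Add(Mul(5670, Add(-5, -518)), 1012) = Add(Mul(5670, -523), 1012) = Add(-2965410, 1012) = -2964398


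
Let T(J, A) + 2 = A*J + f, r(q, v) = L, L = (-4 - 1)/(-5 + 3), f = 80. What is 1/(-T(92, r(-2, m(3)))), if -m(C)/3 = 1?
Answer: -1/308 ≈ -0.0032468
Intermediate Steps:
L = 5/2 (L = -5/(-2) = -5*(-½) = 5/2 ≈ 2.5000)
m(C) = -3 (m(C) = -3*1 = -3)
r(q, v) = 5/2
T(J, A) = 78 + A*J (T(J, A) = -2 + (A*J + 80) = -2 + (80 + A*J) = 78 + A*J)
1/(-T(92, r(-2, m(3)))) = 1/(-(78 + (5/2)*92)) = 1/(-(78 + 230)) = 1/(-1*308) = 1/(-308) = -1/308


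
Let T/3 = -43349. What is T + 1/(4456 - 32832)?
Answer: -3690213673/28376 ≈ -1.3005e+5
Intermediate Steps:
T = -130047 (T = 3*(-43349) = -130047)
T + 1/(4456 - 32832) = -130047 + 1/(4456 - 32832) = -130047 + 1/(-28376) = -130047 - 1/28376 = -3690213673/28376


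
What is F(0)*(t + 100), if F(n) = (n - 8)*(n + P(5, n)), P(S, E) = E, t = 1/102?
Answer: 0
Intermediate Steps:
t = 1/102 ≈ 0.0098039
F(n) = 2*n*(-8 + n) (F(n) = (n - 8)*(n + n) = (-8 + n)*(2*n) = 2*n*(-8 + n))
F(0)*(t + 100) = (2*0*(-8 + 0))*(1/102 + 100) = (2*0*(-8))*(10201/102) = 0*(10201/102) = 0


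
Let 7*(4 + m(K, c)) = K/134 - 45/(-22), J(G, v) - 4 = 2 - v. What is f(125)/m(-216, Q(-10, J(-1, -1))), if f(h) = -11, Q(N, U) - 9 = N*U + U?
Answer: 113498/40633 ≈ 2.7932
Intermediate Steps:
J(G, v) = 6 - v (J(G, v) = 4 + (2 - v) = 6 - v)
Q(N, U) = 9 + U + N*U (Q(N, U) = 9 + (N*U + U) = 9 + (U + N*U) = 9 + U + N*U)
m(K, c) = -571/154 + K/938 (m(K, c) = -4 + (K/134 - 45/(-22))/7 = -4 + (K*(1/134) - 45*(-1/22))/7 = -4 + (K/134 + 45/22)/7 = -4 + (45/22 + K/134)/7 = -4 + (45/154 + K/938) = -571/154 + K/938)
f(125)/m(-216, Q(-10, J(-1, -1))) = -11/(-571/154 + (1/938)*(-216)) = -11/(-571/154 - 108/469) = -11/(-40633/10318) = -11*(-10318/40633) = 113498/40633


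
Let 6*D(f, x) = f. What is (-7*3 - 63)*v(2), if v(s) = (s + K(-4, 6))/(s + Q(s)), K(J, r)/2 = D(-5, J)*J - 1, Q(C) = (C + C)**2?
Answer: -280/9 ≈ -31.111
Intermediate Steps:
Q(C) = 4*C**2 (Q(C) = (2*C)**2 = 4*C**2)
D(f, x) = f/6
K(J, r) = -2 - 5*J/3 (K(J, r) = 2*(((1/6)*(-5))*J - 1) = 2*(-5*J/6 - 1) = 2*(-1 - 5*J/6) = -2 - 5*J/3)
v(s) = (14/3 + s)/(s + 4*s**2) (v(s) = (s + (-2 - 5/3*(-4)))/(s + 4*s**2) = (s + (-2 + 20/3))/(s + 4*s**2) = (s + 14/3)/(s + 4*s**2) = (14/3 + s)/(s + 4*s**2))
(-7*3 - 63)*v(2) = (-7*3 - 63)*((14/3 + 2)/(2*(1 + 4*2))) = (-21 - 63)*((1/2)*(20/3)/(1 + 8)) = -42*20/(9*3) = -84*10/27 = -280/9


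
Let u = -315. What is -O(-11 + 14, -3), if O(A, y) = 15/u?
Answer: 1/21 ≈ 0.047619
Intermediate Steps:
O(A, y) = -1/21 (O(A, y) = 15/(-315) = 15*(-1/315) = -1/21)
-O(-11 + 14, -3) = -1*(-1/21) = 1/21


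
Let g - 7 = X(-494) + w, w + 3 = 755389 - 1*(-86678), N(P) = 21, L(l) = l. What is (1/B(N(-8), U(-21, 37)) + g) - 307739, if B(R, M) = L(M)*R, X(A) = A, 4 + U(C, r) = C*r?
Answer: 8755477037/16401 ≈ 5.3384e+5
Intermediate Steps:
U(C, r) = -4 + C*r
w = 842064 (w = -3 + (755389 - 1*(-86678)) = -3 + (755389 + 86678) = -3 + 842067 = 842064)
B(R, M) = M*R
g = 841577 (g = 7 + (-494 + 842064) = 7 + 841570 = 841577)
(1/B(N(-8), U(-21, 37)) + g) - 307739 = (1/((-4 - 21*37)*21) + 841577) - 307739 = (1/((-4 - 777)*21) + 841577) - 307739 = (1/(-781*21) + 841577) - 307739 = (1/(-16401) + 841577) - 307739 = (-1/16401 + 841577) - 307739 = 13802704376/16401 - 307739 = 8755477037/16401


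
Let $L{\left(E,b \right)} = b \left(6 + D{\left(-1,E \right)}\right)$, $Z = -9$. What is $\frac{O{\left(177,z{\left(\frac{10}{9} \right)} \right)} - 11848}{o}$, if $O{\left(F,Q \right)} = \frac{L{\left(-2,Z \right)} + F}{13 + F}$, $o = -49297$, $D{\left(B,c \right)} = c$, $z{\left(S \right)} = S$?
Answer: $\frac{2250979}{9366430} \approx 0.24032$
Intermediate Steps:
$L{\left(E,b \right)} = b \left(6 + E\right)$
$O{\left(F,Q \right)} = \frac{-36 + F}{13 + F}$ ($O{\left(F,Q \right)} = \frac{- 9 \left(6 - 2\right) + F}{13 + F} = \frac{\left(-9\right) 4 + F}{13 + F} = \frac{-36 + F}{13 + F}$)
$\frac{O{\left(177,z{\left(\frac{10}{9} \right)} \right)} - 11848}{o} = \frac{\frac{-36 + 177}{13 + 177} - 11848}{-49297} = \left(\frac{1}{190} \cdot 141 - 11848\right) \left(- \frac{1}{49297}\right) = \left(\frac{141}{190} - 11848\right) \left(- \frac{1}{49297}\right) = \left(- \frac{2250979}{190}\right) \left(- \frac{1}{49297}\right) = \frac{2250979}{9366430}$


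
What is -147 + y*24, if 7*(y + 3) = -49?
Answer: -387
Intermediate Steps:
y = -10 (y = -3 + (⅐)*(-49) = -3 - 7 = -10)
-147 + y*24 = -147 - 10*24 = -147 - 240 = -387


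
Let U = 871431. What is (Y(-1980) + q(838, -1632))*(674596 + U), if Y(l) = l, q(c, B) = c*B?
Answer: -2117432395092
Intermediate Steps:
q(c, B) = B*c
(Y(-1980) + q(838, -1632))*(674596 + U) = (-1980 - 1632*838)*(674596 + 871431) = (-1980 - 1367616)*1546027 = -1369596*1546027 = -2117432395092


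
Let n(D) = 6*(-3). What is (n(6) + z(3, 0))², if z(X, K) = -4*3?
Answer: 900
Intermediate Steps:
z(X, K) = -12
n(D) = -18
(n(6) + z(3, 0))² = (-18 - 12)² = (-30)² = 900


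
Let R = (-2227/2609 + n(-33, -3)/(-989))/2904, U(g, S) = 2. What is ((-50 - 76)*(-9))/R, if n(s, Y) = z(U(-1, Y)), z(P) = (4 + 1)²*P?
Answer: -134877493872/37031 ≈ -3.6423e+6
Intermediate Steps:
z(P) = 25*P (z(P) = 5²*P = 25*P)
n(s, Y) = 50 (n(s, Y) = 25*2 = 50)
R = -777651/2497731368 (R = (-2227/2609 + 50/(-989))/2904 = (-2227*1/2609 + 50*(-1/989))*(1/2904) = (-2227/2609 - 50/989)*(1/2904) = -2332953/2580301*1/2904 = -777651/2497731368 ≈ -0.00031134)
((-50 - 76)*(-9))/R = ((-50 - 76)*(-9))/(-777651/2497731368) = -126*(-9)*(-2497731368/777651) = 1134*(-2497731368/777651) = -134877493872/37031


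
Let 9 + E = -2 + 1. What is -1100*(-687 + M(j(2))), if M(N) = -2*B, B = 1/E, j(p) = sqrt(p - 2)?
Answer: 755480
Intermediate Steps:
E = -10 (E = -9 + (-2 + 1) = -9 - 1 = -10)
j(p) = sqrt(-2 + p)
B = -1/10 (B = 1/(-10) = 1*(-1/10) = -1/10 ≈ -0.10000)
M(N) = 1/5 (M(N) = -2*(-1/10) = 1/5)
-1100*(-687 + M(j(2))) = -1100*(-687 + 1/5) = -1100*(-3434/5) = 755480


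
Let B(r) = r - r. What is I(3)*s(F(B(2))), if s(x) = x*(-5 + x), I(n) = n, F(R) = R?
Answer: 0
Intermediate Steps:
B(r) = 0
I(3)*s(F(B(2))) = 3*(0*(-5 + 0)) = 3*(0*(-5)) = 3*0 = 0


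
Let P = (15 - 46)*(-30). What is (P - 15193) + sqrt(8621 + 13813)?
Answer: -14263 + sqrt(22434) ≈ -14113.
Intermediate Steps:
P = 930 (P = -31*(-30) = 930)
(P - 15193) + sqrt(8621 + 13813) = (930 - 15193) + sqrt(8621 + 13813) = -14263 + sqrt(22434)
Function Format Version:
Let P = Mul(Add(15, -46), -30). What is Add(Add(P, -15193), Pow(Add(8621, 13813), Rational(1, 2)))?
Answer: Add(-14263, Pow(22434, Rational(1, 2))) ≈ -14113.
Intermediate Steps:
P = 930 (P = Mul(-31, -30) = 930)
Add(Add(P, -15193), Pow(Add(8621, 13813), Rational(1, 2))) = Add(Add(930, -15193), Pow(Add(8621, 13813), Rational(1, 2))) = Add(-14263, Pow(22434, Rational(1, 2)))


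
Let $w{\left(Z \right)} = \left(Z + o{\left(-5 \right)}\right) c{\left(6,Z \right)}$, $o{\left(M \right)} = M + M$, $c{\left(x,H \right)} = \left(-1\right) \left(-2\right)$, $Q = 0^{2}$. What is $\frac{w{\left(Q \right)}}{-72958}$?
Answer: $\frac{10}{36479} \approx 0.00027413$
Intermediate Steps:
$Q = 0$
$c{\left(x,H \right)} = 2$
$o{\left(M \right)} = 2 M$
$w{\left(Z \right)} = -20 + 2 Z$ ($w{\left(Z \right)} = \left(Z + 2 \left(-5\right)\right) 2 = \left(Z - 10\right) 2 = \left(-10 + Z\right) 2 = -20 + 2 Z$)
$\frac{w{\left(Q \right)}}{-72958} = \frac{-20 + 2 \cdot 0}{-72958} = \left(-20 + 0\right) \left(- \frac{1}{72958}\right) = \left(-20\right) \left(- \frac{1}{72958}\right) = \frac{10}{36479}$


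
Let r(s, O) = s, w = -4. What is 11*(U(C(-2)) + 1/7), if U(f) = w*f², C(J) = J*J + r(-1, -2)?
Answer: -2761/7 ≈ -394.43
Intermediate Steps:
C(J) = -1 + J² (C(J) = J*J - 1 = J² - 1 = -1 + J²)
U(f) = -4*f²
11*(U(C(-2)) + 1/7) = 11*(-4*(-1 + (-2)²)² + 1/7) = 11*(-4*(-1 + 4)² + ⅐) = 11*(-4*3² + ⅐) = 11*(-4*9 + ⅐) = 11*(-36 + ⅐) = 11*(-251/7) = -2761/7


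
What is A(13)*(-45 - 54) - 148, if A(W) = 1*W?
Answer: -1435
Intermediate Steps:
A(W) = W
A(13)*(-45 - 54) - 148 = 13*(-45 - 54) - 148 = 13*(-99) - 148 = -1287 - 148 = -1435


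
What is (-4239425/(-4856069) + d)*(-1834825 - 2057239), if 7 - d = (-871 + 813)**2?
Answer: 63431240782925312/4856069 ≈ 1.3062e+10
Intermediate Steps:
d = -3357 (d = 7 - (-871 + 813)**2 = 7 - 1*(-58)**2 = 7 - 1*3364 = 7 - 3364 = -3357)
(-4239425/(-4856069) + d)*(-1834825 - 2057239) = (-4239425/(-4856069) - 3357)*(-1834825 - 2057239) = (-4239425*(-1/4856069) - 3357)*(-3892064) = (4239425/4856069 - 3357)*(-3892064) = -16297584208/4856069*(-3892064) = 63431240782925312/4856069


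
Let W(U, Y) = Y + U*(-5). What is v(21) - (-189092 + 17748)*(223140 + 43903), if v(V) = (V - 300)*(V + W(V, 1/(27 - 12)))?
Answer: 228781196047/5 ≈ 4.5756e+10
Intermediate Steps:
W(U, Y) = Y - 5*U
v(V) = (-300 + V)*(1/15 - 4*V) (v(V) = (V - 300)*(V + (1/(27 - 12) - 5*V)) = (-300 + V)*(V + (1/15 - 5*V)) = (-300 + V)*(1/15 - 4*V))
v(21) - (-189092 + 17748)*(223140 + 43903) = (-20 - 4*21² + (18001/15)*21) - (-189092 + 17748)*(223140 + 43903) = (-20 - 4*441 + 126007/5) - (-171344)*267043 = (-20 - 1764 + 126007/5) - 1*(-45756215792) = 117087/5 + 45756215792 = 228781196047/5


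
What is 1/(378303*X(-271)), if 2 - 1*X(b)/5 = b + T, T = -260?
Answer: 1/1008177495 ≈ 9.9189e-10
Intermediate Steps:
X(b) = 1310 - 5*b (X(b) = 10 - 5*(b - 260) = 10 - 5*(-260 + b) = 10 + (1300 - 5*b) = 1310 - 5*b)
1/(378303*X(-271)) = 1/(378303*(1310 - 5*(-271))) = 1/(378303*(1310 + 1355)) = (1/378303)/2665 = (1/378303)*(1/2665) = 1/1008177495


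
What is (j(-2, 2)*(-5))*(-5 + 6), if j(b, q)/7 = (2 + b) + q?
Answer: -70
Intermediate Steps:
j(b, q) = 14 + 7*b + 7*q (j(b, q) = 7*((2 + b) + q) = 7*(2 + b + q) = 14 + 7*b + 7*q)
(j(-2, 2)*(-5))*(-5 + 6) = ((14 + 7*(-2) + 7*2)*(-5))*(-5 + 6) = ((14 - 14 + 14)*(-5))*1 = (14*(-5))*1 = -70*1 = -70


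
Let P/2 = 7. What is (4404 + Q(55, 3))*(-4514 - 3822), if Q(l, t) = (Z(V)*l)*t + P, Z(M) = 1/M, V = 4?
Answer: -37172308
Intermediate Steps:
P = 14 (P = 2*7 = 14)
Q(l, t) = 14 + l*t/4 (Q(l, t) = (l/4)*t + 14 = l*t/4 + 14 = 14 + l*t/4)
(4404 + Q(55, 3))*(-4514 - 3822) = (4404 + (14 + (¼)*55*3))*(-4514 - 3822) = (4404 + (14 + 165/4))*(-8336) = (4404 + 221/4)*(-8336) = (17837/4)*(-8336) = -37172308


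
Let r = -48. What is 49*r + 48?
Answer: -2304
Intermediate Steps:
49*r + 48 = 49*(-48) + 48 = -2352 + 48 = -2304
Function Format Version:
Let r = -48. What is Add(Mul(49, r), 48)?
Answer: -2304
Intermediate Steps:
Add(Mul(49, r), 48) = Add(Mul(49, -48), 48) = Add(-2352, 48) = -2304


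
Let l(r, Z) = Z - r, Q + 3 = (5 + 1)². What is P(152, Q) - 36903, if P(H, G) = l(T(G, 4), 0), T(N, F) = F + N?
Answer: -36940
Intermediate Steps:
Q = 33 (Q = -3 + (5 + 1)² = -3 + 6² = -3 + 36 = 33)
P(H, G) = -4 - G (P(H, G) = 0 - (4 + G) = 0 + (-4 - G) = -4 - G)
P(152, Q) - 36903 = (-4 - 1*33) - 36903 = (-4 - 33) - 36903 = -37 - 36903 = -36940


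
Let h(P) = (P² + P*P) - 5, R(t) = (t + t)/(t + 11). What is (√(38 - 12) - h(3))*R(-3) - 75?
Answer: -261/4 - 3*√26/4 ≈ -69.074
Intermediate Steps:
R(t) = 2*t/(11 + t) (R(t) = (2*t)/(11 + t) = 2*t/(11 + t))
h(P) = -5 + 2*P² (h(P) = (P² + P²) - 5 = 2*P² - 5 = -5 + 2*P²)
(√(38 - 12) - h(3))*R(-3) - 75 = (√(38 - 12) - (-5 + 2*3²))*(2*(-3)/(11 - 3)) - 75 = (√26 - (-5 + 2*9))*(2*(-3)/8) - 75 = (√26 - (-5 + 18))*(2*(-3)*(⅛)) - 75 = (√26 - 1*13)*(-¾) - 75 = (√26 - 13)*(-¾) - 75 = (-13 + √26)*(-¾) - 75 = (39/4 - 3*√26/4) - 75 = -261/4 - 3*√26/4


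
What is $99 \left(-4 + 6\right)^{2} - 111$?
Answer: $285$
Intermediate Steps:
$99 \left(-4 + 6\right)^{2} - 111 = 99 \cdot 2^{2} - 111 = 99 \cdot 4 - 111 = 396 - 111 = 285$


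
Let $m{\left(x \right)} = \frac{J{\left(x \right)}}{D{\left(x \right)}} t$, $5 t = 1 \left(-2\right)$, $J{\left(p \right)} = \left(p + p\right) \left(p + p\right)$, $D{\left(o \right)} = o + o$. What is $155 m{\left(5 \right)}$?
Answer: $-620$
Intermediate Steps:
$D{\left(o \right)} = 2 o$
$J{\left(p \right)} = 4 p^{2}$ ($J{\left(p \right)} = 2 p 2 p = 4 p^{2}$)
$t = - \frac{2}{5}$ ($t = \frac{1 \left(-2\right)}{5} = \frac{1}{5} \left(-2\right) = - \frac{2}{5} \approx -0.4$)
$m{\left(x \right)} = - \frac{4 x}{5}$ ($m{\left(x \right)} = \frac{4 x^{2}}{2 x} \left(- \frac{2}{5}\right) = 4 x^{2} \frac{1}{2 x} \left(- \frac{2}{5}\right) = 2 x \left(- \frac{2}{5}\right) = - \frac{4 x}{5}$)
$155 m{\left(5 \right)} = 155 \left(\left(- \frac{4}{5}\right) 5\right) = 155 \left(-4\right) = -620$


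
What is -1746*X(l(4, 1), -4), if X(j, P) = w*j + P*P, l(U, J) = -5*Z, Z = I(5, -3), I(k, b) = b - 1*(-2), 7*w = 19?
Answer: -361422/7 ≈ -51632.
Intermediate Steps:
w = 19/7 (w = (⅐)*19 = 19/7 ≈ 2.7143)
I(k, b) = 2 + b (I(k, b) = b + 2 = 2 + b)
Z = -1 (Z = 2 - 3 = -1)
l(U, J) = 5 (l(U, J) = -5*(-1) = 5)
X(j, P) = P² + 19*j/7 (X(j, P) = 19*j/7 + P*P = 19*j/7 + P² = P² + 19*j/7)
-1746*X(l(4, 1), -4) = -1746*((-4)² + (19/7)*5) = -1746*(16 + 95/7) = -1746*207/7 = -361422/7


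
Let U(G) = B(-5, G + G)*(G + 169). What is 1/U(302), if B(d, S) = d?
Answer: -1/2355 ≈ -0.00042463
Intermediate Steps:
U(G) = -845 - 5*G (U(G) = -5*(G + 169) = -5*(169 + G) = -845 - 5*G)
1/U(302) = 1/(-845 - 5*302) = 1/(-845 - 1510) = 1/(-2355) = -1/2355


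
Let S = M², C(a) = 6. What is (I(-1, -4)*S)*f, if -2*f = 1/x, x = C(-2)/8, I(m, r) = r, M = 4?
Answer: 128/3 ≈ 42.667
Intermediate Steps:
S = 16 (S = 4² = 16)
x = ¾ (x = 6/8 = 6*(⅛) = ¾ ≈ 0.75000)
f = -⅔ (f = -1/(2*¾) = -½*4/3 = -⅔ ≈ -0.66667)
(I(-1, -4)*S)*f = -4*16*(-⅔) = -64*(-⅔) = 128/3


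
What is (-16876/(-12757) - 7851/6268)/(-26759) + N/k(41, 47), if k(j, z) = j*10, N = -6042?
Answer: -6463953530180569/438632981581220 ≈ -14.737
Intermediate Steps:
k(j, z) = 10*j
(-16876/(-12757) - 7851/6268)/(-26759) + N/k(41, 47) = (-16876/(-12757) - 7851/6268)/(-26759) - 6042/(10*41) = (-16876*(-1/12757) - 7851*1/6268)*(-1/26759) - 6042/410 = (16876/12757 - 7851/6268)*(-1/26759) - 6042*1/410 = (5623561/79960876)*(-1/26759) - 3021/205 = -5623561/2139673080884 - 3021/205 = -6463953530180569/438632981581220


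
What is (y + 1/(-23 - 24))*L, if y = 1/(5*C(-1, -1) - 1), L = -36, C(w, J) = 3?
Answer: -594/329 ≈ -1.8055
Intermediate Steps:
y = 1/14 (y = 1/(5*3 - 1) = 1/(15 - 1) = 1/14 ≈ 0.071429)
(y + 1/(-23 - 24))*L = (1/14 + 1/(-23 - 24))*(-36) = (1/14 + 1/(-47))*(-36) = (1/14 - 1/47)*(-36) = (33/658)*(-36) = -594/329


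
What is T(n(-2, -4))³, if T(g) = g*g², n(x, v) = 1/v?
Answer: -1/262144 ≈ -3.8147e-6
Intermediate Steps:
T(g) = g³
T(n(-2, -4))³ = ((1/(-4))³)³ = ((-¼)³)³ = (-1/64)³ = -1/262144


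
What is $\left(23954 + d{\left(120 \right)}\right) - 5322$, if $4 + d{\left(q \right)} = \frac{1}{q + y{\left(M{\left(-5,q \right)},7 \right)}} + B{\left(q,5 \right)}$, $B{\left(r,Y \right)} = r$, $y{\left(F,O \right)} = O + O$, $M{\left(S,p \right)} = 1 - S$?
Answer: $\frac{2512233}{134} \approx 18748.0$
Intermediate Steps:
$y{\left(F,O \right)} = 2 O$
$d{\left(q \right)} = -4 + q + \frac{1}{14 + q}$ ($d{\left(q \right)} = -4 + \left(\frac{1}{q + 2 \cdot 7} + q\right) = -4 + \left(\frac{1}{q + 14} + q\right) = -4 + \left(\frac{1}{14 + q} + q\right) = -4 + \left(q + \frac{1}{14 + q}\right) = -4 + q + \frac{1}{14 + q}$)
$\left(23954 + d{\left(120 \right)}\right) - 5322 = \left(23954 + \frac{-55 + 120^{2} + 10 \cdot 120}{14 + 120}\right) - 5322 = \left(23954 + \frac{-55 + 14400 + 1200}{134}\right) - 5322 = \left(23954 + \frac{1}{134} \cdot 15545\right) - 5322 = \left(23954 + \frac{15545}{134}\right) - 5322 = \frac{3225381}{134} - 5322 = \frac{2512233}{134}$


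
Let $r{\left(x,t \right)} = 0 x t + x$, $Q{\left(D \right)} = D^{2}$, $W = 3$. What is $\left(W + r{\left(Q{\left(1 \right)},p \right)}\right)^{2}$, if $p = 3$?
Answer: $16$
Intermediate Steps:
$r{\left(x,t \right)} = x$ ($r{\left(x,t \right)} = 0 t + x = 0 + x = x$)
$\left(W + r{\left(Q{\left(1 \right)},p \right)}\right)^{2} = \left(3 + 1^{2}\right)^{2} = \left(3 + 1\right)^{2} = 4^{2} = 16$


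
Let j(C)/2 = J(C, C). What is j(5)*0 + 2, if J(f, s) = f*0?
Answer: 2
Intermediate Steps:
J(f, s) = 0
j(C) = 0 (j(C) = 2*0 = 0)
j(5)*0 + 2 = 0*0 + 2 = 0 + 2 = 2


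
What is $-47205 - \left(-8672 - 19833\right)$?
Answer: $-18700$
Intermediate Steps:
$-47205 - \left(-8672 - 19833\right) = -47205 - -28505 = -47205 + 28505 = -18700$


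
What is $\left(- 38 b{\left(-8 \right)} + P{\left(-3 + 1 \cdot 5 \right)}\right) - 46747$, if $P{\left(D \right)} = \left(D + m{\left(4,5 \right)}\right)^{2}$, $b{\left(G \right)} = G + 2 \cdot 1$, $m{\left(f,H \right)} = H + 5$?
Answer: $-46375$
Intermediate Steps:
$m{\left(f,H \right)} = 5 + H$
$b{\left(G \right)} = 2 + G$ ($b{\left(G \right)} = G + 2 = 2 + G$)
$P{\left(D \right)} = \left(10 + D\right)^{2}$ ($P{\left(D \right)} = \left(D + \left(5 + 5\right)\right)^{2} = \left(D + 10\right)^{2} = \left(10 + D\right)^{2}$)
$\left(- 38 b{\left(-8 \right)} + P{\left(-3 + 1 \cdot 5 \right)}\right) - 46747 = \left(- 38 \left(2 - 8\right) + \left(10 + \left(-3 + 1 \cdot 5\right)\right)^{2}\right) - 46747 = \left(\left(-38\right) \left(-6\right) + \left(10 + \left(-3 + 5\right)\right)^{2}\right) - 46747 = \left(228 + \left(10 + 2\right)^{2}\right) - 46747 = \left(228 + 12^{2}\right) - 46747 = \left(228 + 144\right) - 46747 = 372 - 46747 = -46375$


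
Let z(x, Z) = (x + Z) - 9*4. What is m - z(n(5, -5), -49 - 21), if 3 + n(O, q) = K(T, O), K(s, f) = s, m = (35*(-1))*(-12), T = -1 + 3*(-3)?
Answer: 539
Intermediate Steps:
T = -10 (T = -1 - 9 = -10)
m = 420 (m = -35*(-12) = 420)
n(O, q) = -13 (n(O, q) = -3 - 10 = -13)
z(x, Z) = -36 + Z + x (z(x, Z) = (Z + x) - 36 = -36 + Z + x)
m - z(n(5, -5), -49 - 21) = 420 - (-36 + (-49 - 21) - 13) = 420 - (-36 - 70 - 13) = 420 - 1*(-119) = 420 + 119 = 539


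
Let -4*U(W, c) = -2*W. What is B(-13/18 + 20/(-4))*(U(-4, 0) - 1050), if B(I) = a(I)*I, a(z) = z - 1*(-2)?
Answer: -1814963/81 ≈ -22407.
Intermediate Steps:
a(z) = 2 + z (a(z) = z + 2 = 2 + z)
U(W, c) = W/2 (U(W, c) = -(-1)*W/2 = W/2)
B(I) = I*(2 + I) (B(I) = (2 + I)*I = I*(2 + I))
B(-13/18 + 20/(-4))*(U(-4, 0) - 1050) = ((-13/18 + 20/(-4))*(2 + (-13/18 + 20/(-4))))*((½)*(-4) - 1050) = ((-13*1/18 + 20*(-¼))*(2 + (-13*1/18 + 20*(-¼))))*(-2 - 1050) = ((-13/18 - 5)*(2 + (-13/18 - 5)))*(-1052) = -103*(2 - 103/18)/18*(-1052) = -103/18*(-67/18)*(-1052) = (6901/324)*(-1052) = -1814963/81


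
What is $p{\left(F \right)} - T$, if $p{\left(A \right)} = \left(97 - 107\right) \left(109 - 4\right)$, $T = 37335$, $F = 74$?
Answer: $-38385$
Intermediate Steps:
$p{\left(A \right)} = -1050$ ($p{\left(A \right)} = \left(-10\right) 105 = -1050$)
$p{\left(F \right)} - T = -1050 - 37335 = -38385$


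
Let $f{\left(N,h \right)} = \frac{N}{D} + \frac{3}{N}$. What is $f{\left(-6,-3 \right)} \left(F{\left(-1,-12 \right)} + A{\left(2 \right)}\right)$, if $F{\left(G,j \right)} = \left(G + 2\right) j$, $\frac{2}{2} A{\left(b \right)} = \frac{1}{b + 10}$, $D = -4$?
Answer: $- \frac{143}{12} \approx -11.917$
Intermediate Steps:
$f{\left(N,h \right)} = \frac{3}{N} - \frac{N}{4}$ ($f{\left(N,h \right)} = \frac{N}{-4} + \frac{3}{N} = N \left(- \frac{1}{4}\right) + \frac{3}{N} = - \frac{N}{4} + \frac{3}{N} = \frac{3}{N} - \frac{N}{4}$)
$A{\left(b \right)} = \frac{1}{10 + b}$ ($A{\left(b \right)} = \frac{1}{b + 10} = \frac{1}{10 + b}$)
$F{\left(G,j \right)} = j \left(2 + G\right)$ ($F{\left(G,j \right)} = \left(2 + G\right) j = j \left(2 + G\right)$)
$f{\left(-6,-3 \right)} \left(F{\left(-1,-12 \right)} + A{\left(2 \right)}\right) = \left(\frac{3}{-6} - - \frac{3}{2}\right) \left(- 12 \left(2 - 1\right) + \frac{1}{10 + 2}\right) = \left(3 \left(- \frac{1}{6}\right) + \frac{3}{2}\right) \left(\left(-12\right) 1 + \frac{1}{12}\right) = \left(- \frac{1}{2} + \frac{3}{2}\right) \left(-12 + \frac{1}{12}\right) = 1 \left(- \frac{143}{12}\right) = - \frac{143}{12}$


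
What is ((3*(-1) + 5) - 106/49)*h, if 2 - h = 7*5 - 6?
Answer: 216/49 ≈ 4.4082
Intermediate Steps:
h = -27 (h = 2 - (7*5 - 6) = 2 - (35 - 6) = 2 - 1*29 = 2 - 29 = -27)
((3*(-1) + 5) - 106/49)*h = ((3*(-1) + 5) - 106/49)*(-27) = ((-3 + 5) - 106*1/49)*(-27) = (2 - 106/49)*(-27) = -8/49*(-27) = 216/49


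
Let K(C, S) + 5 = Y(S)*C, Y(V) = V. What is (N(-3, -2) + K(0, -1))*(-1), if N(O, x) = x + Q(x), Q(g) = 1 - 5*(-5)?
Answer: -19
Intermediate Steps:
Q(g) = 26 (Q(g) = 1 + 25 = 26)
K(C, S) = -5 + C*S (K(C, S) = -5 + S*C = -5 + C*S)
N(O, x) = 26 + x (N(O, x) = x + 26 = 26 + x)
(N(-3, -2) + K(0, -1))*(-1) = ((26 - 2) + (-5 + 0*(-1)))*(-1) = (24 + (-5 + 0))*(-1) = (24 - 5)*(-1) = 19*(-1) = -19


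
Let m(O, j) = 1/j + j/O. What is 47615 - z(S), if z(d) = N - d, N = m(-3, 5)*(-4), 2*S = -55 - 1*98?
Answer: 1425979/30 ≈ 47533.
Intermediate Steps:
S = -153/2 (S = (-55 - 1*98)/2 = (-55 - 98)/2 = (½)*(-153) = -153/2 ≈ -76.500)
m(O, j) = 1/j + j/O
N = 88/15 (N = (1/5 + 5/(-3))*(-4) = (⅕ + 5*(-⅓))*(-4) = (⅕ - 5/3)*(-4) = -22/15*(-4) = 88/15 ≈ 5.8667)
z(d) = 88/15 - d
47615 - z(S) = 47615 - (88/15 - 1*(-153/2)) = 47615 - (88/15 + 153/2) = 47615 - 1*2471/30 = 47615 - 2471/30 = 1425979/30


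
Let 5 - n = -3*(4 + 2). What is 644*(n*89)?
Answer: 1318268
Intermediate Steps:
n = 23 (n = 5 - (-3)*(4 + 2) = 5 - (-3)*6 = 5 - 1*(-18) = 5 + 18 = 23)
644*(n*89) = 644*(23*89) = 644*2047 = 1318268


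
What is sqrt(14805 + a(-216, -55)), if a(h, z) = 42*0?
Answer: 3*sqrt(1645) ≈ 121.68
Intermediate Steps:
a(h, z) = 0
sqrt(14805 + a(-216, -55)) = sqrt(14805 + 0) = sqrt(14805) = 3*sqrt(1645)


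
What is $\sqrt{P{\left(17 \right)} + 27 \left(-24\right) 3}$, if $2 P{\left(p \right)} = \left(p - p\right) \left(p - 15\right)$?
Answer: $18 i \sqrt{6} \approx 44.091 i$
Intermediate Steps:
$P{\left(p \right)} = 0$ ($P{\left(p \right)} = \frac{\left(p - p\right) \left(p - 15\right)}{2} = \frac{0 \left(-15 + p\right)}{2} = \frac{1}{2} \cdot 0 = 0$)
$\sqrt{P{\left(17 \right)} + 27 \left(-24\right) 3} = \sqrt{0 + 27 \left(-24\right) 3} = \sqrt{0 - 1944} = \sqrt{-1944} = 18 i \sqrt{6}$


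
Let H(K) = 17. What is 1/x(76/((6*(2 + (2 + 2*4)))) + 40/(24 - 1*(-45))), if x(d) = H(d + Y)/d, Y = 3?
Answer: 677/7038 ≈ 0.096192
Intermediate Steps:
x(d) = 17/d
1/x(76/((6*(2 + (2 + 2*4)))) + 40/(24 - 1*(-45))) = 1/(17/(76/((6*(2 + (2 + 2*4)))) + 40/(24 - 1*(-45)))) = 1/(17/(76/((6*(2 + (2 + 8)))) + 40/(24 + 45))) = 1/(17/(76/((6*(2 + 10))) + 40/69)) = 1/(17/(76/((6*12)) + 40*(1/69))) = 1/(17/(76/72 + 40/69)) = 1/(17/(76*(1/72) + 40/69)) = 1/(17/(19/18 + 40/69)) = 1/(17/(677/414)) = 1/(17*(414/677)) = 1/(7038/677) = 677/7038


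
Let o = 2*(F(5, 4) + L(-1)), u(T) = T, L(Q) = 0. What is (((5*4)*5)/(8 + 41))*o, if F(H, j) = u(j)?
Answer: 800/49 ≈ 16.327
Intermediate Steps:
F(H, j) = j
o = 8 (o = 2*(4 + 0) = 2*4 = 8)
(((5*4)*5)/(8 + 41))*o = (((5*4)*5)/(8 + 41))*8 = ((20*5)/49)*8 = ((1/49)*100)*8 = (100/49)*8 = 800/49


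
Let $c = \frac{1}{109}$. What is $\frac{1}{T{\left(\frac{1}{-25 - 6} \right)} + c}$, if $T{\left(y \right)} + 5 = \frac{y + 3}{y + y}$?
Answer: $- \frac{109}{5558} \approx -0.019611$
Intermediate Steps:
$c = \frac{1}{109} \approx 0.0091743$
$T{\left(y \right)} = -5 + \frac{3 + y}{2 y}$ ($T{\left(y \right)} = -5 + \frac{y + 3}{y + y} = -5 + \frac{3 + y}{2 y}$)
$\frac{1}{T{\left(\frac{1}{-25 - 6} \right)} + c} = \frac{1}{\frac{3 \left(1 - \frac{3}{-25 - 6}\right)}{2 \frac{1}{-25 - 6}} + \frac{1}{109}} = \frac{1}{\frac{3 \left(1 - \frac{3}{-31}\right)}{2 \frac{1}{-31}} + \frac{1}{109}} = \frac{1}{\frac{3 \left(1 - - \frac{3}{31}\right)}{2 \left(- \frac{1}{31}\right)} + \frac{1}{109}} = \frac{1}{\frac{3}{2} \left(-31\right) \left(1 + \frac{3}{31}\right) + \frac{1}{109}} = \frac{1}{\frac{3}{2} \left(-31\right) \frac{34}{31} + \frac{1}{109}} = \frac{1}{-51 + \frac{1}{109}} = \frac{1}{- \frac{5558}{109}} = - \frac{109}{5558}$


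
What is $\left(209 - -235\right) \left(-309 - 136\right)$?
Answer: $-197580$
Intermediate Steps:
$\left(209 - -235\right) \left(-309 - 136\right) = \left(209 + 235\right) \left(-445\right) = 444 \left(-445\right) = -197580$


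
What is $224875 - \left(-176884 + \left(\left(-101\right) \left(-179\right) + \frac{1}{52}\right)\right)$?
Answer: $\frac{19951359}{52} \approx 3.8368 \cdot 10^{5}$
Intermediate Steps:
$224875 - \left(-176884 + \left(\left(-101\right) \left(-179\right) + \frac{1}{52}\right)\right) = 224875 - \left(-176884 + \left(18079 + \frac{1}{52}\right)\right) = 224875 - \left(-176884 + \frac{940109}{52}\right) = 224875 - - \frac{8257859}{52} = 224875 + \frac{8257859}{52} = \frac{19951359}{52}$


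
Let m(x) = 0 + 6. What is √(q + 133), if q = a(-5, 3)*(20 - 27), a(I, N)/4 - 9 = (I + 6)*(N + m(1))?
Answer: I*√371 ≈ 19.261*I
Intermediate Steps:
m(x) = 6
a(I, N) = 36 + 4*(6 + I)*(6 + N) (a(I, N) = 36 + 4*((I + 6)*(N + 6)) = 36 + 4*((6 + I)*(6 + N)) = 36 + 4*(6 + I)*(6 + N))
q = -504 (q = (180 + 24*(-5) + 24*3 + 4*(-5)*3)*(20 - 27) = (180 - 120 + 72 - 60)*(-7) = 72*(-7) = -504)
√(q + 133) = √(-504 + 133) = √(-371) = I*√371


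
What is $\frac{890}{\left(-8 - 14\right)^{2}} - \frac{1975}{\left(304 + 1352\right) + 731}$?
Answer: $\frac{53115}{52514} \approx 1.0114$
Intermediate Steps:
$\frac{890}{\left(-8 - 14\right)^{2}} - \frac{1975}{\left(304 + 1352\right) + 731} = \frac{890}{\left(-22\right)^{2}} - \frac{1975}{1656 + 731} = \frac{890}{484} - \frac{1975}{2387} = 890 \cdot \frac{1}{484} - \frac{1975}{2387} = \frac{445}{242} - \frac{1975}{2387} = \frac{53115}{52514}$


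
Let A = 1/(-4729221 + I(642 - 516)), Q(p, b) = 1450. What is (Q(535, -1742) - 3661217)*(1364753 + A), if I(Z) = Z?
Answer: -23620306721179311578/4729095 ≈ -4.9947e+12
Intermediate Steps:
A = -1/4729095 (A = 1/(-4729221 + (642 - 516)) = 1/(-4729221 + 126) = 1/(-4729095) = -1/4729095 ≈ -2.1146e-7)
(Q(535, -1742) - 3661217)*(1364753 + A) = (1450 - 3661217)*(1364753 - 1/4729095) = -3659767*6454046588534/4729095 = -23620306721179311578/4729095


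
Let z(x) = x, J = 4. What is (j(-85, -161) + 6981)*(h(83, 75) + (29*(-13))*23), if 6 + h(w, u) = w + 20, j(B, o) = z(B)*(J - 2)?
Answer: -58397514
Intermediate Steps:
j(B, o) = 2*B (j(B, o) = B*(4 - 2) = B*2 = 2*B)
h(w, u) = 14 + w (h(w, u) = -6 + (w + 20) = -6 + (20 + w) = 14 + w)
(j(-85, -161) + 6981)*(h(83, 75) + (29*(-13))*23) = (2*(-85) + 6981)*((14 + 83) + (29*(-13))*23) = (-170 + 6981)*(97 - 377*23) = 6811*(97 - 8671) = 6811*(-8574) = -58397514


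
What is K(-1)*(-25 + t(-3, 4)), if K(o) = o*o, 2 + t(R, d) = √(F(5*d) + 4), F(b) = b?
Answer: -27 + 2*√6 ≈ -22.101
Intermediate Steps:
t(R, d) = -2 + √(4 + 5*d) (t(R, d) = -2 + √(5*d + 4) = -2 + √(4 + 5*d))
K(o) = o²
K(-1)*(-25 + t(-3, 4)) = (-1)²*(-25 + (-2 + √(4 + 5*4))) = 1*(-25 + (-2 + √(4 + 20))) = 1*(-25 + (-2 + √24)) = 1*(-25 + (-2 + 2*√6)) = 1*(-27 + 2*√6) = -27 + 2*√6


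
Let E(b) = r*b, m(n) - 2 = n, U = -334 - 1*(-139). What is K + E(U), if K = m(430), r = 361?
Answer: -69963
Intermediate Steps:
U = -195 (U = -334 + 139 = -195)
m(n) = 2 + n
E(b) = 361*b
K = 432 (K = 2 + 430 = 432)
K + E(U) = 432 + 361*(-195) = 432 - 70395 = -69963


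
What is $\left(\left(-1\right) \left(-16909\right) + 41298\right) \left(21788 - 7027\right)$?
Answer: $859193527$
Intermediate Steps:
$\left(\left(-1\right) \left(-16909\right) + 41298\right) \left(21788 - 7027\right) = \left(16909 + 41298\right) 14761 = 58207 \cdot 14761 = 859193527$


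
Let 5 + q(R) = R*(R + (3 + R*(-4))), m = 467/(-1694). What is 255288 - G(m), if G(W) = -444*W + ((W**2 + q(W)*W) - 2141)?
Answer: 1250800931580595/4861163384 ≈ 2.5730e+5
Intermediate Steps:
m = -467/1694 (m = 467*(-1/1694) = -467/1694 ≈ -0.27568)
q(R) = -5 + R*(3 - 3*R) (q(R) = -5 + R*(R + (3 + R*(-4))) = -5 + R*(R + (3 - 4*R)) = -5 + R*(3 - 3*R))
G(W) = -2141 + W**2 - 444*W + W*(-5 - 3*W**2 + 3*W) (G(W) = -444*W + ((W**2 + (-5 - 3*W**2 + 3*W)*W) - 2141) = -444*W + ((W**2 + W*(-5 - 3*W**2 + 3*W)) - 2141) = -444*W + (-2141 + W**2 + W*(-5 - 3*W**2 + 3*W)) = -2141 + W**2 - 444*W + W*(-5 - 3*W**2 + 3*W))
255288 - G(m) = 255288 - (-2141 - 449*(-467/1694) - 3*(-467/1694)**3 + 4*(-467/1694)**2) = 255288 - (-2141 + 209683/1694 - 3*(-101847563/4861163384) + 4*(218089/2869636)) = 255288 - (-2141 + 209683/1694 + 305542689/4861163384 + 218089/717409) = 255288 - 1*(-9804253606003/4861163384) = 255288 + 9804253606003/4861163384 = 1250800931580595/4861163384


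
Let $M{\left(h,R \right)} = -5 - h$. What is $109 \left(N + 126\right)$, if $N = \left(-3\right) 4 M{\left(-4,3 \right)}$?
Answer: $15042$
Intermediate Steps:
$N = 12$ ($N = \left(-3\right) 4 \left(-5 - -4\right) = - 12 \left(-5 + 4\right) = \left(-12\right) \left(-1\right) = 12$)
$109 \left(N + 126\right) = 109 \left(12 + 126\right) = 109 \cdot 138 = 15042$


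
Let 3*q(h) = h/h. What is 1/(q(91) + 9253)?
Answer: 3/27760 ≈ 0.00010807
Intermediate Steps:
q(h) = ⅓ (q(h) = (h/h)/3 = (⅓)*1 = ⅓)
1/(q(91) + 9253) = 1/(⅓ + 9253) = 1/(27760/3) = 3/27760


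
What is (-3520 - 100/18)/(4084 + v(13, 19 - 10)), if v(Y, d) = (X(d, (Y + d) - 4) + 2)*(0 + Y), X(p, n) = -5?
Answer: -6346/7281 ≈ -0.87158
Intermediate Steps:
v(Y, d) = -3*Y (v(Y, d) = (-5 + 2)*(0 + Y) = -3*Y)
(-3520 - 100/18)/(4084 + v(13, 19 - 10)) = (-3520 - 100/18)/(4084 - 3*13) = (-3520 - 100/18)/(4084 - 39) = (-3520 - 20*5/18)/4045 = (-3520 - 50/9)*(1/4045) = -31730/9*1/4045 = -6346/7281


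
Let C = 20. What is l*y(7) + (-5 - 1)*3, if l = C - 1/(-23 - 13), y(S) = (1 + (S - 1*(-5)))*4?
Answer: 9211/9 ≈ 1023.4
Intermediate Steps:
y(S) = 24 + 4*S (y(S) = (1 + (S + 5))*4 = (1 + (5 + S))*4 = (6 + S)*4 = 24 + 4*S)
l = 721/36 (l = 20 - 1/(-23 - 13) = 20 - 1/(-36) = 20 - 1*(-1/36) = 20 + 1/36 = 721/36 ≈ 20.028)
l*y(7) + (-5 - 1)*3 = 721*(24 + 4*7)/36 + (-5 - 1)*3 = 721*(24 + 28)/36 - 6*3 = (721/36)*52 - 18 = 9373/9 - 18 = 9211/9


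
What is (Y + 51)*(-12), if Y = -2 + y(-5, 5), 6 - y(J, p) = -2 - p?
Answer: -744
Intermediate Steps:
y(J, p) = 8 + p (y(J, p) = 6 - (-2 - p) = 6 + (2 + p) = 8 + p)
Y = 11 (Y = -2 + (8 + 5) = -2 + 13 = 11)
(Y + 51)*(-12) = (11 + 51)*(-12) = 62*(-12) = -744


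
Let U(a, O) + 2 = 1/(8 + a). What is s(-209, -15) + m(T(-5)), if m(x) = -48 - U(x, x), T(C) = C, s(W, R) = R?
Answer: -184/3 ≈ -61.333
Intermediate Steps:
U(a, O) = -2 + 1/(8 + a)
m(x) = -48 - (-15 - 2*x)/(8 + x)
s(-209, -15) + m(T(-5)) = -15 + (-369 - 46*(-5))/(8 - 5) = -15 + (-369 + 230)/3 = -15 + (⅓)*(-139) = -15 - 139/3 = -184/3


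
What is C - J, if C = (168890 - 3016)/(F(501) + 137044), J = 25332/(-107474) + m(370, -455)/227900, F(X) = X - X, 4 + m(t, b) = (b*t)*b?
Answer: -35104712272103968/104895724265075 ≈ -334.66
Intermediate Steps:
m(t, b) = -4 + t*b**2 (m(t, b) = -4 + (b*t)*b = -4 + t*b**2)
F(X) = 0
J = 2056663550451/6123331150 (J = 25332/(-107474) + (-4 + 370*(-455)**2)/227900 = 25332*(-1/107474) + (-4 + 370*207025)*(1/227900) = -12666/53737 + (-4 + 76599250)*(1/227900) = -12666/53737 + 76599246*(1/227900) = -12666/53737 + 38299623/113950 = 2056663550451/6123331150 ≈ 335.87)
C = 82937/68522 (C = (168890 - 3016)/(0 + 137044) = 165874/137044 = 165874*(1/137044) = 82937/68522 ≈ 1.2104)
C - J = 82937/68522 - 1*2056663550451/6123331150 = 82937/68522 - 2056663550451/6123331150 = -35104712272103968/104895724265075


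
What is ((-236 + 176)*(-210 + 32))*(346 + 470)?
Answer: 8714880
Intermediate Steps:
((-236 + 176)*(-210 + 32))*(346 + 470) = -60*(-178)*816 = 10680*816 = 8714880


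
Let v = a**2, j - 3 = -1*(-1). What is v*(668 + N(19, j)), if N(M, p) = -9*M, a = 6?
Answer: 17892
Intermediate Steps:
j = 4 (j = 3 - 1*(-1) = 3 + 1 = 4)
v = 36 (v = 6**2 = 36)
v*(668 + N(19, j)) = 36*(668 - 9*19) = 36*(668 - 171) = 36*497 = 17892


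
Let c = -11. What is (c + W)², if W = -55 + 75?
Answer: 81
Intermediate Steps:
W = 20
(c + W)² = (-11 + 20)² = 9² = 81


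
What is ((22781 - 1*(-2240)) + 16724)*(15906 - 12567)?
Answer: 139386555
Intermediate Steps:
((22781 - 1*(-2240)) + 16724)*(15906 - 12567) = ((22781 + 2240) + 16724)*3339 = (25021 + 16724)*3339 = 41745*3339 = 139386555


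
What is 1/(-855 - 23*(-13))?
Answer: -1/556 ≈ -0.0017986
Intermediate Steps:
1/(-855 - 23*(-13)) = 1/(-855 + 299) = 1/(-556) = -1/556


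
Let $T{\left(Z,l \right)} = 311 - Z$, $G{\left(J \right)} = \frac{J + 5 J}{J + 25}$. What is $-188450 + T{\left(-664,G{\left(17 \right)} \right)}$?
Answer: $-187475$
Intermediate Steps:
$G{\left(J \right)} = \frac{6 J}{25 + J}$
$-188450 + T{\left(-664,G{\left(17 \right)} \right)} = -188450 + \left(311 - -664\right) = -188450 + \left(311 + 664\right) = -188450 + 975 = -187475$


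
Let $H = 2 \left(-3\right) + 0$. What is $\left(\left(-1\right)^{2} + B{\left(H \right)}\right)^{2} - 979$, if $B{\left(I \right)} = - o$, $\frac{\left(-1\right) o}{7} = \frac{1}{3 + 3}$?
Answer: $- \frac{35075}{36} \approx -974.31$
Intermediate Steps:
$o = - \frac{7}{6}$ ($o = - \frac{7}{3 + 3} = - \frac{7}{6} \approx -1.1667$)
$H = -6$ ($H = -6 + 0 = -6$)
$B{\left(I \right)} = \frac{7}{6}$ ($B{\left(I \right)} = \left(-1\right) \left(- \frac{7}{6}\right) = \frac{7}{6}$)
$\left(\left(-1\right)^{2} + B{\left(H \right)}\right)^{2} - 979 = \left(\left(-1\right)^{2} + \frac{7}{6}\right)^{2} - 979 = \left(1 + \frac{7}{6}\right)^{2} - 979 = \left(\frac{13}{6}\right)^{2} - 979 = \frac{169}{36} - 979 = - \frac{35075}{36}$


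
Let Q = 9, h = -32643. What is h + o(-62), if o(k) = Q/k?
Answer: -2023875/62 ≈ -32643.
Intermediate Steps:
o(k) = 9/k
h + o(-62) = -32643 + 9/(-62) = -32643 + 9*(-1/62) = -32643 - 9/62 = -2023875/62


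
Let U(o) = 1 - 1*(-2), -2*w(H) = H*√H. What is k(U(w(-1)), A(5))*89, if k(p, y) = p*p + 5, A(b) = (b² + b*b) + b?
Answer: 1246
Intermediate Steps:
w(H) = -H^(3/2)/2 (w(H) = -H*√H/2 = -H^(3/2)/2)
U(o) = 3 (U(o) = 1 + 2 = 3)
A(b) = b + 2*b² (A(b) = (b² + b²) + b = 2*b² + b = b + 2*b²)
k(p, y) = 5 + p² (k(p, y) = p² + 5 = 5 + p²)
k(U(w(-1)), A(5))*89 = (5 + 3²)*89 = (5 + 9)*89 = 14*89 = 1246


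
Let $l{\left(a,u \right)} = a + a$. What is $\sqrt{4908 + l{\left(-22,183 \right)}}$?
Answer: $16 \sqrt{19} \approx 69.742$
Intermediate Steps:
$l{\left(a,u \right)} = 2 a$
$\sqrt{4908 + l{\left(-22,183 \right)}} = \sqrt{4908 + 2 \left(-22\right)} = \sqrt{4908 - 44} = \sqrt{4864} = 16 \sqrt{19}$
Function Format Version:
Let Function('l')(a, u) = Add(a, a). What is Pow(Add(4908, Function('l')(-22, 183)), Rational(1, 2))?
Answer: Mul(16, Pow(19, Rational(1, 2))) ≈ 69.742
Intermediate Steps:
Function('l')(a, u) = Mul(2, a)
Pow(Add(4908, Function('l')(-22, 183)), Rational(1, 2)) = Pow(Add(4908, Mul(2, -22)), Rational(1, 2)) = Pow(Add(4908, -44), Rational(1, 2)) = Pow(4864, Rational(1, 2)) = Mul(16, Pow(19, Rational(1, 2)))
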